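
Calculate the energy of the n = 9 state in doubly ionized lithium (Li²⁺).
-1.5117 eV

For hydrogen-like ions, the energy levels scale with Z²:
E_n = -13.6057 Z² / n² eV

For Li²⁺ (Z = 3) at n = 9:
E_9 = -13.6057 × 3² / 9²
E_9 = -13.6057 × 9 / 81
E_9 = -122.4513 / 81
E_9 = -1.5117 eV

The energy is 9 times more negative than hydrogen at the same n due to the stronger nuclear charge.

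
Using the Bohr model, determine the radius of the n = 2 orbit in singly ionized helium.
0.1058 nm (or 1.0584 Å)

The Bohr radius formula is:
r_n = n² a₀ / Z

where a₀ = 0.0529177 nm is the Bohr radius.

For He⁺ (Z = 2) at n = 2:
r_2 = 2² × 0.0529177 nm / 2
r_2 = 4 × 0.0529177 nm / 2
r_2 = 0.21167 nm / 2
r_2 = 0.1058 nm

The electron orbits at approximately 0.1058 nm from the nucleus.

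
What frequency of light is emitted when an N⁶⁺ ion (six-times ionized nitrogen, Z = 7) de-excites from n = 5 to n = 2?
3.3852e+16 Hz

First, find the transition energy:
E_5 = -13.6057 × 7² / 5² = -26.6671720 eV
E_2 = -13.6057 × 7² / 2² = -166.6698250 eV
|ΔE| = |E_2 - E_5| = 140.0026530 eV

Convert to Joules: E = 140.0026530 eV × (1.602177 × 10⁻¹⁹ J/eV) = 2.243090e-17 J

Using E = hf:
f = E/h = 2.243090e-17 J / (6.62607 × 10⁻³⁴ J·s)
f = 3.3852e+16 Hz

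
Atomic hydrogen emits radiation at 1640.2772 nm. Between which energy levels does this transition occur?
n = 12 → n = 4

First, find the photon energy from the wavelength (hc = 1239.84 eV·nm):
E = hc/λ = 1239.84 eV·nm / 1640.2772 nm = 0.75587224 eV

The energy levels of hydrogen satisfy E_n = -13.6057 / n² eV, so an emission n_i → n_f releases
ΔE = 13.6057 × (1/n_f² − 1/n_i²) eV.

Setting ΔE equal to the photon energy:
1/n_f² − 1/n_i² = 0.75587224 / 13.6057 = 0.055555557

Since 1/n_i² must be positive, we need 1/n_f² > 0.055555557, i.e. n_f ≤ 4. For each allowed n_f, solve n_i = (1/n_f² − 0.055555557)^(−1/2) and check whether it is a whole number:
  n_f = 1: 1/n_i² = 1.000000000 − 0.055555557 = 0.944444443 → n_i = 1.029  (not an integer) ✗
  n_f = 2: 1/n_i² = 0.250000000 − 0.055555557 = 0.194444443 → n_i = 2.268  (not an integer) ✗
  n_f = 3: 1/n_i² = 0.111111111 − 0.055555557 = 0.055555554 → n_i = 4.243  (not an integer) ✗
  n_f = 4: 1/n_i² = 0.062500000 − 0.055555557 = 0.006944443 → n_i = 12.000  → integer, n_i = 12 ✓

Only n_f = 4 gives an integer upper level, n_i = 12.

The transition is from n = 12 to n = 4 (emission).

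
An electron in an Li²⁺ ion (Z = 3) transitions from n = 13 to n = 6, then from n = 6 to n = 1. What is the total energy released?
121.7267 eV

The energy levels of Li²⁺ are E_n = -13.6057 × 3² / n² eV.

First transition (13 → 6):
ΔE₁ = |E_6 - E_13|
ΔE₁ = |-3.4014250000 - (-0.7245639053)| = 2.6768611 eV

Second transition (6 → 1):
ΔE₂ = |E_1 - E_6|
ΔE₂ = |-122.4513000000 - (-3.4014250000)| = 119.0498750 eV

Total energy released:
E_total = ΔE₁ + ΔE₂ = 2.6768611 + 119.0498750 = 121.7267 eV

Note: This equals the direct transition 13 → 1: 121.7267 eV ✓
Energy is conserved regardless of the path taken.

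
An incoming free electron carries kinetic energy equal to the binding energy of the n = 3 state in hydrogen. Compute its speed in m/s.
7.29231e+05 m/s (or 0.243% of c)

The binding energy at n = 3 for hydrogen is:
E_3 = -13.6057/3² = -1.51174444 eV
|E_3| = 1.51174444 eV

Convert to Joules:
KE = 1.51174444 eV × (1.602177 × 10⁻¹⁹ J/eV) = 2.4220822e-19 J

Using KE = ½mv²:
v = √(2·KE/m_e)
v = √(2 × 2.4220822e-19 J / 9.10938 × 10⁻³¹ kg)
v = 7.29231e+05 m/s

This is approximately 0.243% the speed of light.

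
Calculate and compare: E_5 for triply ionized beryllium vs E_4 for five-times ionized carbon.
C⁵⁺ at n = 4 (E = -30.61283 eV)

Using E_n = -13.6057 Z² / n² eV:

Be³⁺ (Z = 4) at n = 5:
E = -13.6057 × 4² / 5² = -13.6057 × 16 / 25 = -8.70764800 eV

C⁵⁺ (Z = 6) at n = 4:
E = -13.6057 × 6² / 4² = -13.6057 × 36 / 16 = -30.61282500 eV

Since -30.61282500 eV < -8.70764800 eV,
C⁵⁺ at n = 4 is more tightly bound (requires more energy to ionize).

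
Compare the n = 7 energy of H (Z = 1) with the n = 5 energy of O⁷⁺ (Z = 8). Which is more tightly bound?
O⁷⁺ at n = 5 (E = -34.830592 eV)

Using E_n = -13.6057 Z² / n² eV:

H (Z = 1) at n = 7:
E = -13.6057 × 1² / 7² = -13.6057 × 1 / 49 = -0.277667347 eV

O⁷⁺ (Z = 8) at n = 5:
E = -13.6057 × 8² / 5² = -13.6057 × 64 / 25 = -34.830592000 eV

Since -34.830592000 eV < -0.277667347 eV,
O⁷⁺ at n = 5 is more tightly bound (requires more energy to ionize).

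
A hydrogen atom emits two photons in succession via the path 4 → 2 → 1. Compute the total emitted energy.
12.76 eV

The energy levels of hydrogen are E_n = -13.6057 / n² eV.

First transition (4 → 2):
ΔE₁ = |E_2 - E_4|
ΔE₁ = |-3.40142500 - (-0.85035625)| = 2.55107 eV

Second transition (2 → 1):
ΔE₂ = |E_1 - E_2|
ΔE₂ = |-13.60570000 - (-3.40142500)| = 10.20428 eV

Total energy released:
E_total = ΔE₁ + ΔE₂ = 2.55107 + 10.20428 = 12.76 eV

Note: This equals the direct transition 4 → 1: 12.76 eV ✓
Energy is conserved regardless of the path taken.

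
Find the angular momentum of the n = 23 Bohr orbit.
2.42552e-33 J·s (or 23ℏ)

In the Bohr model, angular momentum is quantized:
L = nℏ

where ℏ = h/(2π) = 1.0545718e-34 J·s

For n = 23:
L = 23 × 1.0545718e-34 J·s
L = 2.42552e-33 J·s

This can also be written as L = 23ℏ.
The angular momentum is an integer multiple of the reduced Planck constant.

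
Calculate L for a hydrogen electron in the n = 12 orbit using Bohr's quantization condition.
1.265e-33 J·s (or 12ℏ)

In the Bohr model, angular momentum is quantized:
L = nℏ

where ℏ = h/(2π) = 1.05457e-34 J·s

For n = 12:
L = 12 × 1.05457e-34 J·s
L = 1.265e-33 J·s

This can also be written as L = 12ℏ.
The angular momentum is an integer multiple of the reduced Planck constant.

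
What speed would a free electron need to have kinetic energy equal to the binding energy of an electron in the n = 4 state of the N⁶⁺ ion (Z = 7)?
3.828e+06 m/s (or 1.2770% of c)

The binding energy at n = 4 for N⁶⁺ is:
E_4 = -13.6057 × 7²/4² = -41.667456 eV
|E_4| = 41.667456 eV

Convert to Joules:
KE = 41.667456 eV × (1.602177 × 10⁻¹⁹ J/eV) = 6.67586e-18 J

Using KE = ½mv²:
v = √(2·KE/m_e)
v = √(2 × 6.67586e-18 J / 9.10938 × 10⁻³¹ kg)
v = 3.828e+06 m/s

This is approximately 1.2770% the speed of light.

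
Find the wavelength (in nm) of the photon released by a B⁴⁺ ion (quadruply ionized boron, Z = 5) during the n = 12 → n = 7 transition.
270.7321 nm

First, find the transition energy using E_n = -13.6057 Z² / n² eV:
E_12 = -13.6057 × 5² / 12² = -2.36210069 eV
E_7 = -13.6057 × 5² / 7² = -6.94168367 eV

Photon energy: |ΔE| = |E_7 - E_12| = 4.57958298 eV

Convert to wavelength using E = hc/λ with hc = 1239.84 eV·nm:
λ = hc/E = 1239.84 eV·nm / 4.57958298 eV
λ = 270.7321 nm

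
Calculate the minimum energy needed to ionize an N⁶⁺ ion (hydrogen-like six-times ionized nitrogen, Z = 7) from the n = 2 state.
166.670 eV

The ionization energy is the energy needed to remove the electron completely (n → ∞).

For a hydrogen-like ion with Z = 7, E_n = -13.6057 Z² / n² eV.

At n = 2: E_2 = -13.6057 × 7² / 2² = -166.669825 eV
At n = ∞: E_∞ = 0 eV

Ionization energy = E_∞ - E_2 = 0 - (-166.669825) = 166.669825 eV
Ionization energy ≈ 166.670 eV

This is also called the binding energy of the electron in state n = 2.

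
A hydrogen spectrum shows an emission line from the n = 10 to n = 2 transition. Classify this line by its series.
Balmer series

The spectral series in hydrogen are named based on the final (lower) energy level:
- Lyman series: n_final = 1 (ultraviolet)
- Balmer series: n_final = 2 (visible/near-UV)
- Paschen series: n_final = 3 (infrared)
- Brackett series: n_final = 4 (infrared)
- Pfund series: n_final = 5 (far infrared)

Since this transition ends at n = 2, it belongs to the Balmer series.

For reference, this 10 → 2 line has photon energy
ΔE = 13.6057 eV × (1/2² - 1/10²) = 3.26536800 eV,
corresponding to wavelength λ = hc/ΔE = 1239.84 eV·nm / 3.26536800 eV = 379.6938 nm in the visible/near-UV region.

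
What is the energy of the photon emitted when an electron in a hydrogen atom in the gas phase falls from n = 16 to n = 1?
13.553 eV

The energy levels are E_n = -13.6057 eV / n².

Energy at n = 16: E_16 = -13.6057 / 16² = -0.053147 eV
Energy at n = 1: E_1 = -13.6057 / 1² = -13.605700 eV

For emission (electron falling to lower state), the photon energy is:
E_photon = E_16 - E_1 = |-0.053147 - (-13.605700)|
E_photon = 13.553 eV

This energy is carried away by the emitted photon.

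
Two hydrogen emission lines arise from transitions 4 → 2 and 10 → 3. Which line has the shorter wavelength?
4 → 2

Calculate the energy for each transition:

Transition 4 → 2:
ΔE₁ = |E_2 - E_4| = |-13.6057/2² - (-13.6057/4²)|
ΔE₁ = |-3.401425000000 - (-0.850356250000)| = 2.551068750 eV

Transition 10 → 3:
ΔE₂ = |E_3 - E_10| = |-13.6057/3² - (-13.6057/10²)|
ΔE₂ = |-1.511744444444 - (-0.136057000000)| = 1.375687444 eV

Since 2.551068750 eV > 1.375687444 eV, the transition 4 → 2 emits the more energetic photon.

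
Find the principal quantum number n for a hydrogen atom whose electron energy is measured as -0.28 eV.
n = 7

The exact energy levels follow E_n = -13.6057 eV / n².

The measured value (-0.28 eV) is reported to only 2 significant figures, so we must test candidate n values and see which one matches to that precision.

Candidate energies:
  n = 5:  E = -13.6057/5² = -0.544228 eV
  n = 6:  E = -13.6057/6² = -0.377936 eV
  n = 7:  E = -13.6057/7² = -0.277667 eV  ← matches
  n = 8:  E = -13.6057/8² = -0.212589 eV
  n = 9:  E = -13.6057/9² = -0.167972 eV

Checking against the measurement of -0.28 eV (2 sig figs), only n = 7 agrees:
E_7 = -0.277667 eV, which rounds to -0.28 eV ✓

Therefore n = 7.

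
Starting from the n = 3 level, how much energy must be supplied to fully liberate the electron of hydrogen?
1.5117 eV

The ionization energy is the energy needed to remove the electron completely (n → ∞).

For hydrogen, E_n = -13.6057 eV / n².

At n = 3: E_3 = -13.6057 / 3² = -1.5117444 eV
At n = ∞: E_∞ = 0 eV

Ionization energy = E_∞ - E_3 = 0 - (-1.5117444) = 1.5117444 eV
Ionization energy ≈ 1.5117 eV

This is also called the binding energy of the electron in state n = 3.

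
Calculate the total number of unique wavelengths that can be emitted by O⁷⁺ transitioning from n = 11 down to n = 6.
15

The electron can occupy levels n = 6, 7, ..., 11 during de-excitation — that is m = 11 - 6 + 1 = 6 distinct levels.

The number of distinct spectral lines equals the number of ways to choose 2 of these m levels (each pair gives one possible emission transition):

Number of lines = m(m-1)/2 = 6×5/2 = 15

These correspond to all possible transitions between the 6 levels:
11 → 10, 11 → 9, 11 → 8, 11 → 7, 11 → 6, 10 → 9, 10 → 8, 10 → 7...

Each transition produces a photon with a unique energy (and thus wavelength). This count does not depend on Z.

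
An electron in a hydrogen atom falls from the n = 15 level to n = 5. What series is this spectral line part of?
Pfund series

The spectral series in hydrogen are named based on the final (lower) energy level:
- Lyman series: n_final = 1 (ultraviolet)
- Balmer series: n_final = 2 (visible/near-UV)
- Paschen series: n_final = 3 (infrared)
- Brackett series: n_final = 4 (infrared)
- Pfund series: n_final = 5 (far infrared)

Since this transition ends at n = 5, it belongs to the Pfund series.

For reference, this 15 → 5 line has photon energy
ΔE = 13.6057 eV × (1/5² - 1/15²) = 0.48375822222 eV,
corresponding to wavelength λ = hc/ΔE = 1239.84 eV·nm / 0.48375822222 eV = 2562.93318 nm in the far infrared region.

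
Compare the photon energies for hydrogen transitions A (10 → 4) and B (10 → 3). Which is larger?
10 → 3

Calculate the energy for each transition:

Transition 10 → 4:
ΔE₁ = |E_4 - E_10| = |-13.6057/4² - (-13.6057/10²)|
ΔE₁ = |-0.850356250 - (-0.136057000)| = 0.714299 eV

Transition 10 → 3:
ΔE₂ = |E_3 - E_10| = |-13.6057/3² - (-13.6057/10²)|
ΔE₂ = |-1.511744444 - (-0.136057000)| = 1.375687 eV

Since 1.375687 eV > 0.714299 eV, the transition 10 → 3 emits the more energetic photon.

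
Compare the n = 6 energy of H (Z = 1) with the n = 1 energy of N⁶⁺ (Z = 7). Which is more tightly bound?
N⁶⁺ at n = 1 (E = -666.67930 eV)

Using E_n = -13.6057 Z² / n² eV:

H (Z = 1) at n = 6:
E = -13.6057 × 1² / 6² = -13.6057 × 1 / 36 = -0.37793611 eV

N⁶⁺ (Z = 7) at n = 1:
E = -13.6057 × 7² / 1² = -13.6057 × 49 / 1 = -666.67930000 eV

Since -666.67930000 eV < -0.37793611 eV,
N⁶⁺ at n = 1 is more tightly bound (requires more energy to ionize).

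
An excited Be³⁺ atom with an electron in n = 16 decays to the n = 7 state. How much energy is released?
3.59232 eV

The energy levels are E_n = -13.6057 Z² eV / n².

Energy at n = 16: E_16 = -13.6057 × 4² / 16² = -0.85035625 eV
Energy at n = 7: E_7 = -13.6057 × 4² / 7² = -4.44267755 eV

For emission (electron falling to lower state), the photon energy is:
E_photon = E_16 - E_7 = |-0.85035625 - (-4.44267755)|
E_photon = 3.59232 eV

This energy is carried away by the emitted photon.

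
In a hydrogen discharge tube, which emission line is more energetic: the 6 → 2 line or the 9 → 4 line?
6 → 2

Calculate the energy for each transition:

Transition 6 → 2:
ΔE₁ = |E_2 - E_6| = |-13.6057/2² - (-13.6057/6²)|
ΔE₁ = |-3.401425000 - (-0.377936111)| = 3.023489 eV

Transition 9 → 4:
ΔE₂ = |E_4 - E_9| = |-13.6057/4² - (-13.6057/9²)|
ΔE₂ = |-0.850356250 - (-0.167971605)| = 0.682385 eV

Since 3.023489 eV > 0.682385 eV, the transition 6 → 2 emits the more energetic photon.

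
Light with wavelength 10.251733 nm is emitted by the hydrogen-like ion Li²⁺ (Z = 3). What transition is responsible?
n = 9 → n = 1

First, find the photon energy from the wavelength (hc = 1239.84 eV·nm):
E = hc/λ = 1239.84 eV·nm / 10.251733 nm = 120.93955 eV

The energy levels of Li²⁺ satisfy E_n = -13.6057 × 3² / n² eV, so an emission n_i → n_f releases
ΔE = 13.6057 × 3² × (1/n_f² − 1/n_i²) eV.

Setting ΔE equal to the photon energy:
1/n_f² − 1/n_i² = 120.93955 / (13.6057 × 3²) = 0.98765428

Since 1/n_i² must be positive, we need 1/n_f² > 0.98765428, i.e. n_f ≤ 1. For each allowed n_f, solve n_i = (1/n_f² − 0.98765428)^(−1/2) and check whether it is a whole number:
  n_f = 1: 1/n_i² = 1.00000000 − 0.98765428 = 0.01234572 → n_i = 9.000  → integer, n_i = 9 ✓

Only n_f = 1 gives an integer upper level, n_i = 9.

The transition is from n = 9 to n = 1 (emission).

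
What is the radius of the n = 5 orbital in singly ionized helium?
0.66147 nm (or 6.61472 Å)

The Bohr radius formula is:
r_n = n² a₀ / Z

where a₀ = 0.05291772 nm is the Bohr radius.

For He⁺ (Z = 2) at n = 5:
r_5 = 5² × 0.05291772 nm / 2
r_5 = 25 × 0.05291772 nm / 2
r_5 = 1.322943 nm / 2
r_5 = 0.66147 nm

The electron orbits at approximately 0.66147 nm from the nucleus.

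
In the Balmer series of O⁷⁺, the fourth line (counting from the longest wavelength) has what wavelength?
6.4073 nm

The lines of a series are numbered from the longest wavelength (smallest ΔE) outward; the fourth line is the transition from n = n_f + 4 to n_f.
The Balmer series has all transitions ending at n_f = 2.

For O⁷⁺ (Z = 8), the fourth line (δ-line) is the jump from n = 6 to n = 2:
E_6 = -13.6057 × 8² / 6² = -24.187911 eV
E_2 = -13.6057 × 8² / 2² = -217.691200 eV
ΔE = E_6 - E_2 = 193.503289 eV

λ = hc/E = 1239.84 eV·nm / 193.503289 eV
λ = 6.4073 nm

This is the δ-line of the Balmer series in O⁷⁺.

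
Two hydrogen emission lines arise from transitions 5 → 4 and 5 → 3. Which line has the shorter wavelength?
5 → 3

Calculate the energy for each transition:

Transition 5 → 4:
ΔE₁ = |E_4 - E_5| = |-13.6057/4² - (-13.6057/5²)|
ΔE₁ = |-0.85035625 - (-0.54422800)| = 0.30613 eV

Transition 5 → 3:
ΔE₂ = |E_3 - E_5| = |-13.6057/3² - (-13.6057/5²)|
ΔE₂ = |-1.51174444 - (-0.54422800)| = 0.96752 eV

Since 0.96752 eV > 0.30613 eV, the transition 5 → 3 emits the more energetic photon.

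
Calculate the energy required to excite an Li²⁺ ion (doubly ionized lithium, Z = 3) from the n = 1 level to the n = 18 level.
122.073364 eV

The energy levels of a hydrogen-like atom are E_n = -13.6057 Z² eV / n².

Energy at n = 1: E_1 = -13.6057 × 3² / 1² = -122.451300000 eV
Energy at n = 18: E_18 = -13.6057 × 3² / 18² = -0.377936111 eV

The excitation energy is the difference:
ΔE = E_18 - E_1
ΔE = -0.377936111 - (-122.451300000)
ΔE = 122.073364 eV

Since this is positive, energy must be absorbed (photon absorption).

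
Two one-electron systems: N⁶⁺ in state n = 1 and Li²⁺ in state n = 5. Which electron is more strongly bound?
N⁶⁺ at n = 1 (E = -666.679 eV)

Using E_n = -13.6057 Z² / n² eV:

N⁶⁺ (Z = 7) at n = 1:
E = -13.6057 × 7² / 1² = -13.6057 × 49 / 1 = -666.679300 eV

Li²⁺ (Z = 3) at n = 5:
E = -13.6057 × 3² / 5² = -13.6057 × 9 / 25 = -4.898052 eV

Since -666.679300 eV < -4.898052 eV,
N⁶⁺ at n = 1 is more tightly bound (requires more energy to ionize).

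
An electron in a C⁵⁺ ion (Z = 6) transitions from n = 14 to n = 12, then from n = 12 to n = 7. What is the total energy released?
7.497 eV

The energy levels of C⁵⁺ are E_n = -13.6057 × 6² / n² eV.

First transition (14 → 12):
ΔE₁ = |E_12 - E_14|
ΔE₁ = |-3.401425000 - (-2.499006122)| = 0.902419 eV

Second transition (12 → 7):
ΔE₂ = |E_7 - E_12|
ΔE₂ = |-9.996024490 - (-3.401425000)| = 6.594599 eV

Total energy released:
E_total = ΔE₁ + ΔE₂ = 0.902419 + 6.594599 = 7.497 eV

Note: This equals the direct transition 14 → 7: 7.497 eV ✓
Energy is conserved regardless of the path taken.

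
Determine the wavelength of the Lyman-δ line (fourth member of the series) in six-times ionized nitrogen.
1.93721 nm

The lines of a series are numbered from the longest wavelength (smallest ΔE) outward; the fourth line is the transition from n = n_f + 4 to n_f.
The Lyman series has all transitions ending at n_f = 1.

For N⁶⁺ (Z = 7), the fourth line (δ-line) is the jump from n = 5 to n = 1:
E_5 = -13.6057 × 7² / 5² = -26.6671720 eV
E_1 = -13.6057 × 7² / 1² = -666.6793000 eV
ΔE = E_5 - E_1 = 640.0121280 eV

λ = hc/E = 1239.84 eV·nm / 640.0121280 eV
λ = 1.93721 nm

This is the δ-line of the Lyman series in N⁶⁺.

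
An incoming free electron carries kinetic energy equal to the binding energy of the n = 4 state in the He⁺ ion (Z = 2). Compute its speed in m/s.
1.0938e+06 m/s (or 0.365% of c)

The binding energy at n = 4 for He⁺ is:
E_4 = -13.6057 × 2²/4² = -3.4014250 eV
|E_4| = 3.4014250 eV

Convert to Joules:
KE = 3.4014250 eV × (1.602177 × 10⁻¹⁹ J/eV) = 5.449685e-19 J

Using KE = ½mv²:
v = √(2·KE/m_e)
v = √(2 × 5.449685e-19 J / 9.10938 × 10⁻³¹ kg)
v = 1.0938e+06 m/s

This is approximately 0.365% the speed of light.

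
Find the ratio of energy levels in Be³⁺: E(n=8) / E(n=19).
5.640625

Using E_n = -13.6057 Z² / n² eV with Z = 4:

E_8 = -13.6057 × 4² / 8² = -217.6912 / 64 = -3.40142500 eV
E_19 = -13.6057 × 4² / 19² = -217.6912 / 361 = -0.60302271 eV

The ratio is:
E_8/E_19 = (-3.40142500) / (-0.60302271)
E_8/E_19 = (-217.6912/64) / (-217.6912/361)
E_8/E_19 = 361/64
E_8/E_19 = 5.640625
(Note: the Z² factors cancel in the ratio.)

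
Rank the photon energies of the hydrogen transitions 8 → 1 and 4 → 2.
8 → 1

Calculate the energy for each transition:

Transition 8 → 1:
ΔE₁ = |E_1 - E_8| = |-13.6057/1² - (-13.6057/8²)|
ΔE₁ = |-13.605700000000 - (-0.212589062500)| = 13.393110938 eV

Transition 4 → 2:
ΔE₂ = |E_2 - E_4| = |-13.6057/2² - (-13.6057/4²)|
ΔE₂ = |-3.401425000000 - (-0.850356250000)| = 2.551068750 eV

Since 13.393110938 eV > 2.551068750 eV, the transition 8 → 1 emits the more energetic photon.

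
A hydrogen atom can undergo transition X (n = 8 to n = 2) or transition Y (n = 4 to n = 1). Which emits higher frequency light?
4 → 1

Calculate the energy for each transition:

Transition 8 → 2:
ΔE₁ = |E_2 - E_8| = |-13.6057/2² - (-13.6057/8²)|
ΔE₁ = |-3.4014250000 - (-0.2125890625)| = 3.1888359 eV

Transition 4 → 1:
ΔE₂ = |E_1 - E_4| = |-13.6057/1² - (-13.6057/4²)|
ΔE₂ = |-13.6057000000 - (-0.8503562500)| = 12.7553438 eV

Since 12.7553438 eV > 3.1888359 eV, the transition 4 → 1 emits the more energetic photon.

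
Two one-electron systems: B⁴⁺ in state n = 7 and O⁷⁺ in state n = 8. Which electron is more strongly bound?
O⁷⁺ at n = 8 (E = -13.605700 eV)

Using E_n = -13.6057 Z² / n² eV:

B⁴⁺ (Z = 5) at n = 7:
E = -13.6057 × 5² / 7² = -13.6057 × 25 / 49 = -6.941683673 eV

O⁷⁺ (Z = 8) at n = 8:
E = -13.6057 × 8² / 8² = -13.6057 × 64 / 64 = -13.605700000 eV

Since -13.605700000 eV < -6.941683673 eV,
O⁷⁺ at n = 8 is more tightly bound (requires more energy to ionize).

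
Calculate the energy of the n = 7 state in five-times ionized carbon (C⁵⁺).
-9.99602 eV

For hydrogen-like ions, the energy levels scale with Z²:
E_n = -13.6057 Z² / n² eV

For C⁵⁺ (Z = 6) at n = 7:
E_7 = -13.6057 × 6² / 7²
E_7 = -13.6057 × 36 / 49
E_7 = -489.8052 / 49
E_7 = -9.99602 eV

The energy is 36 times more negative than hydrogen at the same n due to the stronger nuclear charge.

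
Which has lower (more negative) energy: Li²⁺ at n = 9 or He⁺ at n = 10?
Li²⁺ at n = 9 (E = -1.511744 eV)

Using E_n = -13.6057 Z² / n² eV:

Li²⁺ (Z = 3) at n = 9:
E = -13.6057 × 3² / 9² = -13.6057 × 9 / 81 = -1.511744444 eV

He⁺ (Z = 2) at n = 10:
E = -13.6057 × 2² / 10² = -13.6057 × 4 / 100 = -0.544228000 eV

Since -1.511744444 eV < -0.544228000 eV,
Li²⁺ at n = 9 is more tightly bound (requires more energy to ionize).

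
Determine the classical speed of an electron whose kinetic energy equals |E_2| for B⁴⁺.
5.469e+06 m/s (or 1.824% of c)

The binding energy at n = 2 for B⁴⁺ is:
E_2 = -13.6057 × 5²/2² = -85.03563 eV
|E_2| = 85.03563 eV

Convert to Joules:
KE = 85.03563 eV × (1.602177 × 10⁻¹⁹ J/eV) = 1.36242e-17 J

Using KE = ½mv²:
v = √(2·KE/m_e)
v = √(2 × 1.36242e-17 J / 9.10938 × 10⁻³¹ kg)
v = 5.469e+06 m/s

This is approximately 1.824% the speed of light.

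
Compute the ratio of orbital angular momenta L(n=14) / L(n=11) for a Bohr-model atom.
1.27

In the Bohr model, L_n = nℏ, so the ratio is purely the ratio of quantum numbers:

L_14/L_11 = 14ℏ / 11ℏ = 14/11 = 1.27

The angular momentum scales linearly with n.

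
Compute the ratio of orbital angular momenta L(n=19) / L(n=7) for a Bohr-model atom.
2.71429

In the Bohr model, L_n = nℏ, so the ratio is purely the ratio of quantum numbers:

L_19/L_7 = 19ℏ / 7ℏ = 19/7 = 2.71429

The angular momentum scales linearly with n.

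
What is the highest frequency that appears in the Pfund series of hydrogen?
1.316e+14 Hz

The series limit corresponds to the transition from n = ∞ to n = 5.
This is the highest energy (shortest wavelength) transition in the Pfund series.

E_∞ = 0 eV
E_5 = -13.6057 / 5² = -0.5442280 eV

Energy at series limit:
ΔE = E_∞ - E_5 = 0 - (-0.5442280) = 0.5442280 eV
E = 0.5442280 eV × (1.602177 × 10⁻¹⁹ J/eV) = 8.71950e-20 J
f = E/h = 8.71950e-20 J / (6.62607 × 10⁻³⁴ J·s) = 1.316e+14 Hz

This energy equals the ionization energy from the n = 5 state of hydrogen.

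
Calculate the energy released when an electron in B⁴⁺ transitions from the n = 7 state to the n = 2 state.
78.09394 eV

The energy levels are E_n = -13.6057 Z² eV / n².

Energy at n = 7: E_7 = -13.6057 × 5² / 7² = -6.94168367 eV
Energy at n = 2: E_2 = -13.6057 × 5² / 2² = -85.03562500 eV

For emission (electron falling to lower state), the photon energy is:
E_photon = E_7 - E_2 = |-6.94168367 - (-85.03562500)|
E_photon = 78.09394 eV

This energy is carried away by the emitted photon.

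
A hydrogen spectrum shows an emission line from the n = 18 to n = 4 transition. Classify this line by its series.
Brackett series

The spectral series in hydrogen are named based on the final (lower) energy level:
- Lyman series: n_final = 1 (ultraviolet)
- Balmer series: n_final = 2 (visible/near-UV)
- Paschen series: n_final = 3 (infrared)
- Brackett series: n_final = 4 (infrared)
- Pfund series: n_final = 5 (far infrared)

Since this transition ends at n = 4, it belongs to the Brackett series.

For reference, this 18 → 4 line has photon energy
ΔE = 13.6057 eV × (1/4² - 1/18²) = 0.80836334877 eV,
corresponding to wavelength λ = hc/ΔE = 1239.84 eV·nm / 0.80836334877 eV = 1533.76573 nm in the infrared region.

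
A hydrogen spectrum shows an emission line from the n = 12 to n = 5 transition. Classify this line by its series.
Pfund series

The spectral series in hydrogen are named based on the final (lower) energy level:
- Lyman series: n_final = 1 (ultraviolet)
- Balmer series: n_final = 2 (visible/near-UV)
- Paschen series: n_final = 3 (infrared)
- Brackett series: n_final = 4 (infrared)
- Pfund series: n_final = 5 (far infrared)

Since this transition ends at n = 5, it belongs to the Pfund series.

For reference, this 12 → 5 line has photon energy
ΔE = 13.6057 eV × (1/5² - 1/12²) = 0.44974397 eV,
corresponding to wavelength λ = hc/ΔE = 1239.84 eV·nm / 0.44974397 eV = 2756.77 nm in the far infrared region.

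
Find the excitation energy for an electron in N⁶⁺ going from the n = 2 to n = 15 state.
163.706806 eV

The energy levels of a hydrogen-like atom are E_n = -13.6057 Z² eV / n².

Energy at n = 2: E_2 = -13.6057 × 7² / 2² = -166.669825000 eV
Energy at n = 15: E_15 = -13.6057 × 7² / 15² = -2.963019111 eV

The excitation energy is the difference:
ΔE = E_15 - E_2
ΔE = -2.963019111 - (-166.669825000)
ΔE = 163.706806 eV

Since this is positive, energy must be absorbed (photon absorption).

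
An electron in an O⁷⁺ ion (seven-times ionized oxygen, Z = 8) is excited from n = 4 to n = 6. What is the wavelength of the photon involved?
41.0069 nm

First, find the transition energy using E_n = -13.6057 Z² / n² eV:
E_4 = -13.6057 × 8² / 4² = -54.422800 eV
E_6 = -13.6057 × 8² / 6² = -24.187911 eV

Photon energy: |ΔE| = |E_6 - E_4| = 30.234889 eV

Convert to wavelength using E = hc/λ with hc = 1239.84 eV·nm:
λ = hc/E = 1239.84 eV·nm / 30.234889 eV
λ = 41.0069 nm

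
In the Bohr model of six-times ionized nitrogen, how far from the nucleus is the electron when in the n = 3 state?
0.0680 nm (or 0.6804 Å)

The Bohr radius formula is:
r_n = n² a₀ / Z

where a₀ = 0.0529177 nm is the Bohr radius.

For N⁶⁺ (Z = 7) at n = 3:
r_3 = 3² × 0.0529177 nm / 7
r_3 = 9 × 0.0529177 nm / 7
r_3 = 0.47626 nm / 7
r_3 = 0.0680 nm

The electron orbits at approximately 0.0680 nm from the nucleus.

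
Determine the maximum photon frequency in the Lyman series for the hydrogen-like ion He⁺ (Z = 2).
1.3159e+16 Hz

The series limit corresponds to the transition from n = ∞ to n = 1.
This is the highest energy (shortest wavelength) transition in the Lyman series.

E_∞ = 0 eV
E_1 = -13.6057 × 2² / 1² = -54.422800 eV

Energy at series limit:
ΔE = E_∞ - E_1 = 0 - (-54.422800) = 54.422800 eV
E = 54.422800 eV × (1.602177 × 10⁻¹⁹ J/eV) = 8.719496e-18 J
f = E/h = 8.719496e-18 J / (6.62607 × 10⁻³⁴ J·s) = 1.3159e+16 Hz

This energy equals the ionization energy from the n = 1 state of He⁺.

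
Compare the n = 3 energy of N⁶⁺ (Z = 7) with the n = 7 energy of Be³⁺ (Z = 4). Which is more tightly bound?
N⁶⁺ at n = 3 (E = -74.07548 eV)

Using E_n = -13.6057 Z² / n² eV:

N⁶⁺ (Z = 7) at n = 3:
E = -13.6057 × 7² / 3² = -13.6057 × 49 / 9 = -74.07547778 eV

Be³⁺ (Z = 4) at n = 7:
E = -13.6057 × 4² / 7² = -13.6057 × 16 / 49 = -4.44267755 eV

Since -74.07547778 eV < -4.44267755 eV,
N⁶⁺ at n = 3 is more tightly bound (requires more energy to ionize).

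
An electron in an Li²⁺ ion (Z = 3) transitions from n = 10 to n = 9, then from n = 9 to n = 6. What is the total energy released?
2.176912 eV

The energy levels of Li²⁺ are E_n = -13.6057 × 3² / n² eV.

First transition (10 → 9):
ΔE₁ = |E_9 - E_10|
ΔE₁ = |-1.511744444444 - (-1.224513000000)| = 0.287231444 eV

Second transition (9 → 6):
ΔE₂ = |E_6 - E_9|
ΔE₂ = |-3.401425000000 - (-1.511744444444)| = 1.889680556 eV

Total energy released:
E_total = ΔE₁ + ΔE₂ = 0.287231444 + 1.889680556 = 2.176912 eV

Note: This equals the direct transition 10 → 6: 2.176912 eV ✓
Energy is conserved regardless of the path taken.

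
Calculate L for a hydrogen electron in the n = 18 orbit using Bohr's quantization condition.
1.8982e-33 J·s (or 18ℏ)

In the Bohr model, angular momentum is quantized:
L = nℏ

where ℏ = h/(2π) = 1.054572e-34 J·s

For n = 18:
L = 18 × 1.054572e-34 J·s
L = 1.8982e-33 J·s

This can also be written as L = 18ℏ.
The angular momentum is an integer multiple of the reduced Planck constant.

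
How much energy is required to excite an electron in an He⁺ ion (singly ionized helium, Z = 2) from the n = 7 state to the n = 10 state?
0.566 eV

The energy levels of a hydrogen-like atom are E_n = -13.6057 Z² eV / n².

Energy at n = 7: E_7 = -13.6057 × 2² / 7² = -1.110669 eV
Energy at n = 10: E_10 = -13.6057 × 2² / 10² = -0.544228 eV

The excitation energy is the difference:
ΔE = E_10 - E_7
ΔE = -0.544228 - (-1.110669)
ΔE = 0.566 eV

Since this is positive, energy must be absorbed (photon absorption).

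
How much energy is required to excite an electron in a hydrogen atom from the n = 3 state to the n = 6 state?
1.1338 eV

The energy levels of a hydrogen-like atom are E_n = -13.6057 eV / n².

Energy at n = 3: E_3 = -13.6057 / 3² = -1.5117444 eV
Energy at n = 6: E_6 = -13.6057 / 6² = -0.3779361 eV

The excitation energy is the difference:
ΔE = E_6 - E_3
ΔE = -0.3779361 - (-1.5117444)
ΔE = 1.1338 eV

Since this is positive, energy must be absorbed (photon absorption).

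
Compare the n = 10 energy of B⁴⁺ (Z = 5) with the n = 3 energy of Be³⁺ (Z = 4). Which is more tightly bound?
Be³⁺ at n = 3 (E = -24.188 eV)

Using E_n = -13.6057 Z² / n² eV:

B⁴⁺ (Z = 5) at n = 10:
E = -13.6057 × 5² / 10² = -13.6057 × 25 / 100 = -3.401425 eV

Be³⁺ (Z = 4) at n = 3:
E = -13.6057 × 4² / 3² = -13.6057 × 16 / 9 = -24.187911 eV

Since -24.187911 eV < -3.401425 eV,
Be³⁺ at n = 3 is more tightly bound (requires more energy to ionize).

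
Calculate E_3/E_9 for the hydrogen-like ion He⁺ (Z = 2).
9.0000

Using E_n = -13.6057 Z² / n² eV with Z = 2:

E_3 = -13.6057 × 2² / 3² = -54.4228 / 9 = -6.0469777778 eV
E_9 = -13.6057 × 2² / 9² = -54.4228 / 81 = -0.6718864198 eV

The ratio is:
E_3/E_9 = (-6.0469777778) / (-0.6718864198)
E_3/E_9 = (-54.4228/9) / (-54.4228/81)
E_3/E_9 = 81/9
E_3/E_9 = 9.0000
(Note: the Z² factors cancel in the ratio.)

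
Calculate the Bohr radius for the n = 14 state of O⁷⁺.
1.296484 nm (or 12.964842 Å)

The Bohr radius formula is:
r_n = n² a₀ / Z

where a₀ = 0.052917721 nm is the Bohr radius.

For O⁷⁺ (Z = 8) at n = 14:
r_14 = 14² × 0.052917721 nm / 8
r_14 = 196 × 0.052917721 nm / 8
r_14 = 10.3718733 nm / 8
r_14 = 1.296484 nm

The electron orbits at approximately 1.296484 nm from the nucleus.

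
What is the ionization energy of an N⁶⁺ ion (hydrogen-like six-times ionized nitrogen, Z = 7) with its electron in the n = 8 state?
10.41686 eV

The ionization energy is the energy needed to remove the electron completely (n → ∞).

For a hydrogen-like ion with Z = 7, E_n = -13.6057 Z² / n² eV.

At n = 8: E_8 = -13.6057 × 7² / 8² = -10.41686406 eV
At n = ∞: E_∞ = 0 eV

Ionization energy = E_∞ - E_8 = 0 - (-10.41686406) = 10.41686406 eV
Ionization energy ≈ 10.41686 eV

This is also called the binding energy of the electron in state n = 8.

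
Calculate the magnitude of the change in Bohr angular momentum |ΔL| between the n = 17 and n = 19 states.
2.11e-34 J·s (or 2ℏ)

In the Bohr model, L_n = nℏ where ℏ = 1.0546e-34 J·s.

L_19 = 19ℏ = 2.0037e-33 J·s
L_17 = 17ℏ = 1.7928e-33 J·s

ΔL = L_19 - L_17 = (19 - 17)ℏ = 2ℏ
ΔL = 2 × 1.0546e-34 J·s = 2.11e-34 J·s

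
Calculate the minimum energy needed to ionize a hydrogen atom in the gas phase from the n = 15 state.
0.0605 eV

The ionization energy is the energy needed to remove the electron completely (n → ∞).

For hydrogen, E_n = -13.6057 eV / n².

At n = 15: E_15 = -13.6057 / 15² = -0.0604698 eV
At n = ∞: E_∞ = 0 eV

Ionization energy = E_∞ - E_15 = 0 - (-0.0604698) = 0.0604698 eV
Ionization energy ≈ 0.0605 eV

This is also called the binding energy of the electron in state n = 15.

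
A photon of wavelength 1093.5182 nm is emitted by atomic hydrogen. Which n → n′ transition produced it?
n = 6 → n = 3

First, find the photon energy from the wavelength (hc = 1239.84 eV·nm):
E = hc/λ = 1239.84 eV·nm / 1093.5182 nm = 1.1338083 eV

The energy levels of hydrogen satisfy E_n = -13.6057 / n² eV, so an emission n_i → n_f releases
ΔE = 13.6057 × (1/n_f² − 1/n_i²) eV.

Setting ΔE equal to the photon energy:
1/n_f² − 1/n_i² = 1.1338083 / 13.6057 = 0.083333331

Since 1/n_i² must be positive, we need 1/n_f² > 0.083333331, i.e. n_f ≤ 3. For each allowed n_f, solve n_i = (1/n_f² − 0.083333331)^(−1/2) and check whether it is a whole number:
  n_f = 1: 1/n_i² = 1.000000000 − 0.083333331 = 0.916666669 → n_i = 1.044  (not an integer) ✗
  n_f = 2: 1/n_i² = 0.250000000 − 0.083333331 = 0.166666669 → n_i = 2.449  (not an integer) ✗
  n_f = 3: 1/n_i² = 0.111111111 − 0.083333331 = 0.027777780 → n_i = 6.000  → integer, n_i = 6 ✓

Only n_f = 3 gives an integer upper level, n_i = 6.

The transition is from n = 6 to n = 3 (emission).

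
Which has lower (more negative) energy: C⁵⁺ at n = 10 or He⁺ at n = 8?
C⁵⁺ at n = 10 (E = -4.89805 eV)

Using E_n = -13.6057 Z² / n² eV:

C⁵⁺ (Z = 6) at n = 10:
E = -13.6057 × 6² / 10² = -13.6057 × 36 / 100 = -4.89805200 eV

He⁺ (Z = 2) at n = 8:
E = -13.6057 × 2² / 8² = -13.6057 × 4 / 64 = -0.85035625 eV

Since -4.89805200 eV < -0.85035625 eV,
C⁵⁺ at n = 10 is more tightly bound (requires more energy to ionize).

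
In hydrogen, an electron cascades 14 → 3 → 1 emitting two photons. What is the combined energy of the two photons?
13.536283 eV

The energy levels of hydrogen are E_n = -13.6057 / n² eV.

First transition (14 → 3):
ΔE₁ = |E_3 - E_14|
ΔE₁ = |-1.511744444444 - (-0.069416836735)| = 1.442327608 eV

Second transition (3 → 1):
ΔE₂ = |E_1 - E_3|
ΔE₂ = |-13.605700000000 - (-1.511744444444)| = 12.093955556 eV

Total energy released:
E_total = ΔE₁ + ΔE₂ = 1.442327608 + 12.093955556 = 13.536283 eV

Note: This equals the direct transition 14 → 1: 13.536283 eV ✓
Energy is conserved regardless of the path taken.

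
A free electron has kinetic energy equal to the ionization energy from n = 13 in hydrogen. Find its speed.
1.6828e+05 m/s (or 0.0561% of c)

The binding energy at n = 13 for hydrogen is:
E_13 = -13.6057/13² = -0.080507101 eV
|E_13| = 0.080507101 eV

Convert to Joules:
KE = 0.080507101 eV × (1.602177 × 10⁻¹⁹ J/eV) = 1.289866e-20 J

Using KE = ½mv²:
v = √(2·KE/m_e)
v = √(2 × 1.289866e-20 J / 9.10938 × 10⁻³¹ kg)
v = 1.6828e+05 m/s

This is approximately 0.0561% the speed of light.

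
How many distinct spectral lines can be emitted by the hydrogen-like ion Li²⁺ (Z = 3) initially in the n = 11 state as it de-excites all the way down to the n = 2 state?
45

The electron can occupy levels n = 2, 3, ..., 11 during de-excitation — that is m = 11 - 2 + 1 = 10 distinct levels.

The number of distinct spectral lines equals the number of ways to choose 2 of these m levels (each pair gives one possible emission transition):

Number of lines = m(m-1)/2 = 10×9/2 = 45

These correspond to all possible transitions between the 10 levels:
11 → 10, 11 → 9, 11 → 8, 11 → 7, 11 → 6, 11 → 5, 11 → 4, 11 → 3...

Each transition produces a photon with a unique energy (and thus wavelength). This count does not depend on Z.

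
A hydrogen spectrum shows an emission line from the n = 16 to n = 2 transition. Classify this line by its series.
Balmer series

The spectral series in hydrogen are named based on the final (lower) energy level:
- Lyman series: n_final = 1 (ultraviolet)
- Balmer series: n_final = 2 (visible/near-UV)
- Paschen series: n_final = 3 (infrared)
- Brackett series: n_final = 4 (infrared)
- Pfund series: n_final = 5 (far infrared)

Since this transition ends at n = 2, it belongs to the Balmer series.

For reference, this 16 → 2 line has photon energy
ΔE = 13.6057 eV × (1/2² - 1/16²) = 3.348277734 eV,
corresponding to wavelength λ = hc/ΔE = 1239.84 eV·nm / 3.348277734 eV = 370.29186 nm in the visible/near-UV region.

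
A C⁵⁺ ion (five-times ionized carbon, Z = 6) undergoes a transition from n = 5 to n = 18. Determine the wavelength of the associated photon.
68.57 nm

First, find the transition energy using E_n = -13.6057 Z² / n² eV:
E_5 = -13.6057 × 6² / 5² = -19.5922 eV
E_18 = -13.6057 × 6² / 18² = -1.5117 eV

Photon energy: |ΔE| = |E_18 - E_5| = 18.0805 eV

Convert to wavelength using E = hc/λ with hc = 1239.84 eV·nm:
λ = hc/E = 1239.84 eV·nm / 18.0805 eV
λ = 68.57 nm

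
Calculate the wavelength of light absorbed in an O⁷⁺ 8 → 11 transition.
193.444002 nm

First, find the transition energy using E_n = -13.6057 Z² / n² eV:
E_8 = -13.6057 × 8² / 8² = -13.6057000000 eV
E_11 = -13.6057 × 8² / 11² = -7.1964033058 eV

Photon energy: |ΔE| = |E_11 - E_8| = 6.4092966942 eV

Convert to wavelength using E = hc/λ with hc = 1239.84 eV·nm:
λ = hc/E = 1239.84 eV·nm / 6.4092966942 eV
λ = 193.444002 nm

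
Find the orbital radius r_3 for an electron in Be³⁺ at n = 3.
0.119065 nm (or 1.190649 Å)

The Bohr radius formula is:
r_n = n² a₀ / Z

where a₀ = 0.052917721 nm is the Bohr radius.

For Be³⁺ (Z = 4) at n = 3:
r_3 = 3² × 0.052917721 nm / 4
r_3 = 9 × 0.052917721 nm / 4
r_3 = 0.4762595 nm / 4
r_3 = 0.119065 nm

The electron orbits at approximately 0.119065 nm from the nucleus.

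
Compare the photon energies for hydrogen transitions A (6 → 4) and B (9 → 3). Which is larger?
9 → 3

Calculate the energy for each transition:

Transition 6 → 4:
ΔE₁ = |E_4 - E_6| = |-13.6057/4² - (-13.6057/6²)|
ΔE₁ = |-0.85035625000 - (-0.37793611111)| = 0.47242014 eV

Transition 9 → 3:
ΔE₂ = |E_3 - E_9| = |-13.6057/3² - (-13.6057/9²)|
ΔE₂ = |-1.51174444444 - (-0.16797160494)| = 1.34377284 eV

Since 1.34377284 eV > 0.47242014 eV, the transition 9 → 3 emits the more energetic photon.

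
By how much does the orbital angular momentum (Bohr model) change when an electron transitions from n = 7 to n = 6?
1.055e-34 J·s (or 1ℏ)

In the Bohr model, L_n = nℏ where ℏ = 1.05457e-34 J·s.

L_7 = 7ℏ = 7.38199e-34 J·s
L_6 = 6ℏ = 6.32742e-34 J·s

ΔL = L_7 - L_6 = (7 - 6)ℏ = 1ℏ
ΔL = 1 × 1.05457e-34 J·s = 1.055e-34 J·s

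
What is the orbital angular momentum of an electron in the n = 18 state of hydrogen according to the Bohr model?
1.898e-33 J·s (or 18ℏ)

In the Bohr model, angular momentum is quantized:
L = nℏ

where ℏ = h/(2π) = 1.05457e-34 J·s

For n = 18:
L = 18 × 1.05457e-34 J·s
L = 1.898e-33 J·s

This can also be written as L = 18ℏ.
The angular momentum is an integer multiple of the reduced Planck constant.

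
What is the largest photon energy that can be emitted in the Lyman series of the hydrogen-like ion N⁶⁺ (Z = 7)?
666.6793 eV

The series limit corresponds to the transition from n = ∞ to n = 1.
This is the highest energy (shortest wavelength) transition in the Lyman series.

E_∞ = 0 eV
E_1 = -13.6057 × 7² / 1² = -666.6793 eV

Energy at series limit:
ΔE = E_∞ - E_1 = 0 - (-666.6793) = 666.6793 eV

This energy equals the ionization energy from the n = 1 state of N⁶⁺.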